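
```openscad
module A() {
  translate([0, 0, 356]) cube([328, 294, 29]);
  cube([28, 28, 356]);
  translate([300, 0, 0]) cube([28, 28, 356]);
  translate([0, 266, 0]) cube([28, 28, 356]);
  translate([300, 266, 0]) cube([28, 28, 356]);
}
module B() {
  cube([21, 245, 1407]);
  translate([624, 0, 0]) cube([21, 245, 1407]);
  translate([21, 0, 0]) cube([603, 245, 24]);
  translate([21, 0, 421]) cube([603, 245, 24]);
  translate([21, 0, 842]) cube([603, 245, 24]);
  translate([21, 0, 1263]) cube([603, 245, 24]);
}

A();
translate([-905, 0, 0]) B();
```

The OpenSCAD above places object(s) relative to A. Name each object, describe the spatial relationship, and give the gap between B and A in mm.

The bookshelf's nearest face is 260 mm from the stool's −x face.

A is a stool. B is a bookshelf. The bookshelf is on the floor beside the stool on its −x side. The gap between the bookshelf and the stool is 260 mm.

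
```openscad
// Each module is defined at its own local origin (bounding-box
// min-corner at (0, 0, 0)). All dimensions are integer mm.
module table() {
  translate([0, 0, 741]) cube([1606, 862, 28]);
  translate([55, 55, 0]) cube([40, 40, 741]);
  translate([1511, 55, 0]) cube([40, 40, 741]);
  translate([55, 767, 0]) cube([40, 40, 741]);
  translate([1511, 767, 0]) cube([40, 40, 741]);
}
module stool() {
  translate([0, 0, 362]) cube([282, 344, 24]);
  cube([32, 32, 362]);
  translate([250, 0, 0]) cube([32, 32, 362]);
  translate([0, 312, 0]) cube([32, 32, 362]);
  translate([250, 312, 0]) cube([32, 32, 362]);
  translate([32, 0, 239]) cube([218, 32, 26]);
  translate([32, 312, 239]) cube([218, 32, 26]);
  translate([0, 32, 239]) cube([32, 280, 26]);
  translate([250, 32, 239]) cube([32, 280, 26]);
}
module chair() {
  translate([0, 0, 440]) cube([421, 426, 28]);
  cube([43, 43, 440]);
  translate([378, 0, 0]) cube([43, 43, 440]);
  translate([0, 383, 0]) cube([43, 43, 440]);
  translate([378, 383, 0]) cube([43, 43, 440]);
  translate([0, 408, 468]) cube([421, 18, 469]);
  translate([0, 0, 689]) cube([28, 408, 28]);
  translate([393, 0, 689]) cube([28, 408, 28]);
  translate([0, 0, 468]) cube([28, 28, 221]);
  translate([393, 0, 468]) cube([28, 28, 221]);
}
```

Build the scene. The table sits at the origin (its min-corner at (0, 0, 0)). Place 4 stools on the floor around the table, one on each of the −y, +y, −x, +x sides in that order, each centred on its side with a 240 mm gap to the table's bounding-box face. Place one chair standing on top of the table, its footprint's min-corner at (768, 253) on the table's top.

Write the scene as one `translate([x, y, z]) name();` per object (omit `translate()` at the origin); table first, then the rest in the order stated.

table();
translate([662, -584, 0]) stool();
translate([662, 1102, 0]) stool();
translate([-522, 259, 0]) stool();
translate([1846, 259, 0]) stool();
translate([768, 253, 769]) chair();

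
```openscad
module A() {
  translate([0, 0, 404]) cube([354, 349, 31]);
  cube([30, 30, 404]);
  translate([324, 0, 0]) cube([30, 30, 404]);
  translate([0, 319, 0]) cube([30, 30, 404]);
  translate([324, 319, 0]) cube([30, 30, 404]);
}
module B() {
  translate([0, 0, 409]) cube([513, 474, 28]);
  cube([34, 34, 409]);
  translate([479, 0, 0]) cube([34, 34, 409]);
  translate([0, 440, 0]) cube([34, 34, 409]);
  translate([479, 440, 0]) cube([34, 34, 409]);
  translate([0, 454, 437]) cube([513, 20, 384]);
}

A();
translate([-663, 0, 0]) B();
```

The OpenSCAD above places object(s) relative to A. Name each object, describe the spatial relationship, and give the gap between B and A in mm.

A is a stool. B is a chair. The chair is on the floor beside the stool on its −x side. The gap between the chair and the stool is 150 mm.

The chair's nearest face is 150 mm from the stool's −x face.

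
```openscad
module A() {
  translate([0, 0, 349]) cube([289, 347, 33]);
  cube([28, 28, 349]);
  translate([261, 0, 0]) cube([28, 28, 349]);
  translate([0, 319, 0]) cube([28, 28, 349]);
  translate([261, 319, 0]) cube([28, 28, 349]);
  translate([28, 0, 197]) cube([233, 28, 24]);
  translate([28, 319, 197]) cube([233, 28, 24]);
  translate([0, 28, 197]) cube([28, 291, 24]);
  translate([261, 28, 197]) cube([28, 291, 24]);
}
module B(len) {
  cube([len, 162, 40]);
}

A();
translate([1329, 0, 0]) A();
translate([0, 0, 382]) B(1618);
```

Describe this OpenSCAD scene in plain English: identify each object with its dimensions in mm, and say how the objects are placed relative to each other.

A is a four-legged stool. The seat is 289×347 mm, 33 mm thick, top at z = 382 mm. It stands on four square legs, each 28×28 mm in cross-section, from z = 0 to the seat underside, each flush with a corner of the seat. Four stretchers, 28 mm wide and 24 mm tall, connect adjacent legs with their undersides at z = 197 mm, each running between the inner faces of the legs it joins and aligned with the legs' outer faces on the other axis.

B is a rectangular beam 1618 mm long (x), 162 mm deep (y), 40 mm thick (z).

The beam spans the tops of two stools placed 1040 mm apart, resting at z = 382 mm.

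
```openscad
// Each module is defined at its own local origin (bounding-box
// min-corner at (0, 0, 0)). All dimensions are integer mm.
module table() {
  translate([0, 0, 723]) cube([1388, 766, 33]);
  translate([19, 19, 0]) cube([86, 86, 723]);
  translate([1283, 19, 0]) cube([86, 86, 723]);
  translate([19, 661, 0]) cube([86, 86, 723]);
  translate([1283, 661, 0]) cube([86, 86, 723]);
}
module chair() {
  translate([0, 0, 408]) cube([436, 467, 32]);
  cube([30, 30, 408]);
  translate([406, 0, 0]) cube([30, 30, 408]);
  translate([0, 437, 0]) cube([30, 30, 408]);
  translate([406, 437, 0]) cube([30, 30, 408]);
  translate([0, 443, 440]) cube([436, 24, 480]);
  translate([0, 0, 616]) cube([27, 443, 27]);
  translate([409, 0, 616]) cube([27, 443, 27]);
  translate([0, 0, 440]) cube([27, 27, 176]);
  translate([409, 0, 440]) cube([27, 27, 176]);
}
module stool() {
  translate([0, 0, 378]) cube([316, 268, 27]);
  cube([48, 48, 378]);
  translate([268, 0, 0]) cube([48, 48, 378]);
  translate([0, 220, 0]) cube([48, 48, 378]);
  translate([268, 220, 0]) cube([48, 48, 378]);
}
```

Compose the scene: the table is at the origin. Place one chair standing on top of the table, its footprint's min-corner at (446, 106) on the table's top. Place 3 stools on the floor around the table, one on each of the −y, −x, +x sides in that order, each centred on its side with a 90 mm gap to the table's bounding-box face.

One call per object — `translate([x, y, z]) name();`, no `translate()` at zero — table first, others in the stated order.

table();
translate([446, 106, 756]) chair();
translate([536, -358, 0]) stool();
translate([-406, 249, 0]) stool();
translate([1478, 249, 0]) stool();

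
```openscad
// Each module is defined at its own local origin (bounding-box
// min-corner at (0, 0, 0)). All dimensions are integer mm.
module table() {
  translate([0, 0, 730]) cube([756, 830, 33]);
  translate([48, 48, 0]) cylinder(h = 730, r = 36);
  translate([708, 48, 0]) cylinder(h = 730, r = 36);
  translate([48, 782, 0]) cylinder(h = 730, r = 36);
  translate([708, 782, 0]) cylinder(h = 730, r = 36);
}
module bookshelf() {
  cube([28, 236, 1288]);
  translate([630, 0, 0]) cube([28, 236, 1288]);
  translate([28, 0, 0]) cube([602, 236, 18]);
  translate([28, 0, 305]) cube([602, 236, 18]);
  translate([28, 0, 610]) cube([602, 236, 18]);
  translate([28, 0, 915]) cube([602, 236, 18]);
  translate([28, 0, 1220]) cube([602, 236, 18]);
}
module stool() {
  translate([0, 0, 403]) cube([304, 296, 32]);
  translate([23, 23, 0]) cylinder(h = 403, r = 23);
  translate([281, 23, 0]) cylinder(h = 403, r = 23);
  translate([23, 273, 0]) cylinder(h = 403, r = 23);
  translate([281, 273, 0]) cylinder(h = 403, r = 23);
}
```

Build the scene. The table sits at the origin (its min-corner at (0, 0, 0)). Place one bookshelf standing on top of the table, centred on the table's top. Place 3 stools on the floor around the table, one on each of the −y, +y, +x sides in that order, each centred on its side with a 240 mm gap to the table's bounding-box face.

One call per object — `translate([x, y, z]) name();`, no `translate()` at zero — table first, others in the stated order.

table();
translate([49, 297, 763]) bookshelf();
translate([226, -536, 0]) stool();
translate([226, 1070, 0]) stool();
translate([996, 267, 0]) stool();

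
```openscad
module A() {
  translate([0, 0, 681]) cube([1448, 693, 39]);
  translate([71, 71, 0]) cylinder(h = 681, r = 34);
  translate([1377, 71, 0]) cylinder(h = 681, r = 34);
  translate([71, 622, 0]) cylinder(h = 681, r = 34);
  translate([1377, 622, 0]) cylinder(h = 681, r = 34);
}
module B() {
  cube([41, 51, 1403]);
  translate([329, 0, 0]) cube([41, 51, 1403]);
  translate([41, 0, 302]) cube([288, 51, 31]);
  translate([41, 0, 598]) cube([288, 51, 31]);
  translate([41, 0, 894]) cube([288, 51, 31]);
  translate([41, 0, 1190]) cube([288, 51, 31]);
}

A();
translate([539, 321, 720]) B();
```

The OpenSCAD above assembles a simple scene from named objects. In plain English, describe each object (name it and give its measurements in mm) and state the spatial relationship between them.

A is a table with a 1448×693 mm rectangular top, 39 mm thick, top surface at z = 720 mm, supported by four round legs of 68 mm diameter, each leg's bounding box inset 37 mm from the nearest pair of top edges, running from the floor.

B is a straight ladder. Two 41×51 mm vertical rails, 1403 mm tall, stand 370 mm apart (outside-to-outside) with their front faces coplanar on the −y side. 4 rungs, each 51 mm deep and 31 mm tall, span between the inner faces of the rails, front faces flush with the rails. The lowest rung's underside is at z = 302 mm and rungs are spaced 296 mm apart (underside to underside).

The ladder is on top of the table, centred.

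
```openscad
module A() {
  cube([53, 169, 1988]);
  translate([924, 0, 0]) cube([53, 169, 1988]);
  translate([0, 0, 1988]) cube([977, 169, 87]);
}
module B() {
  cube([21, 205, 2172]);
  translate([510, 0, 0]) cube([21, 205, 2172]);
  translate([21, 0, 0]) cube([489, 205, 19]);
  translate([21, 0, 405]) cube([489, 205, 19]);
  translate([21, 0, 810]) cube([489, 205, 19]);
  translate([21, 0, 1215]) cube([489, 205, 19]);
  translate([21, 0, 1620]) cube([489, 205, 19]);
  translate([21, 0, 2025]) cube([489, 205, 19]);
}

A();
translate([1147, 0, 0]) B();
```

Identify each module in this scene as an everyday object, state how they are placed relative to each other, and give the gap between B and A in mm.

A is a door frame. B is a bookshelf. The bookshelf is on the floor beside the door frame on its +x side. The gap between the bookshelf and the door frame is 170 mm.

The bookshelf's nearest face is 170 mm from the door frame's +x face.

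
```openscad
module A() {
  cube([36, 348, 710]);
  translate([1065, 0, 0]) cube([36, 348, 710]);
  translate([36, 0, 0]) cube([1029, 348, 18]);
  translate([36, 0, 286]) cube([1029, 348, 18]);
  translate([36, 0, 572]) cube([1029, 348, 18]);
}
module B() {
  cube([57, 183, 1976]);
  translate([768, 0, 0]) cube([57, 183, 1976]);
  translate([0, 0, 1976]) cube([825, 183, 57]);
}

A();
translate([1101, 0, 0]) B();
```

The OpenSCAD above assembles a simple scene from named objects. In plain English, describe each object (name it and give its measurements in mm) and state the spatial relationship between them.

A is an open bookshelf. Two side panels, each 36 mm thick, 348 mm deep and 710 mm tall, stand 1101 mm apart (outside-to-outside). Between them sit 3 shelves, each 18 mm thick and 348 mm deep, spanning the full gap between the sides. The bottom shelf rests on the floor (its underside at z = 0) and the clear gap between one shelf's top and the next shelf's underside is 268 mm.

B is a door frame. The clear opening is 711 mm wide and 1976 mm high. Two 57 mm wide jambs, 183 mm deep, stand either side of the opening from the floor to the top of the opening. A 57 mm thick head sits across the top of both jambs, spanning the full outside width of the frame.

The door frame is against the bookshelf's +x side, with their −y faces flush.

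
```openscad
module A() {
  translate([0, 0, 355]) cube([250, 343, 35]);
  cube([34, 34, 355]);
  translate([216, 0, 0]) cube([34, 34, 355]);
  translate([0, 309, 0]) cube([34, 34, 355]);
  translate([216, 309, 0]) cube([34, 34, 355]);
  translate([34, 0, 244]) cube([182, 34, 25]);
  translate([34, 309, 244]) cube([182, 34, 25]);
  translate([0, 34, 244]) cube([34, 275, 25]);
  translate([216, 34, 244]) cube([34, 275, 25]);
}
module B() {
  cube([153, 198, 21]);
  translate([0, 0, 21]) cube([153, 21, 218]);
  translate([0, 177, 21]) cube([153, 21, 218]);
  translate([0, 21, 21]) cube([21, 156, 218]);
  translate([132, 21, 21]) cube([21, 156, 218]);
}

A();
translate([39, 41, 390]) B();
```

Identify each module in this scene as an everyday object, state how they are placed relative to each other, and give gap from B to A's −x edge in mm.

A is a stool. B is an open box. The open box is on top of the stool. The gap from the open box to the stool's −x edge is 39 mm.

The open box's min-x is at 39; the stool's min-x is 0; gap = 39 mm.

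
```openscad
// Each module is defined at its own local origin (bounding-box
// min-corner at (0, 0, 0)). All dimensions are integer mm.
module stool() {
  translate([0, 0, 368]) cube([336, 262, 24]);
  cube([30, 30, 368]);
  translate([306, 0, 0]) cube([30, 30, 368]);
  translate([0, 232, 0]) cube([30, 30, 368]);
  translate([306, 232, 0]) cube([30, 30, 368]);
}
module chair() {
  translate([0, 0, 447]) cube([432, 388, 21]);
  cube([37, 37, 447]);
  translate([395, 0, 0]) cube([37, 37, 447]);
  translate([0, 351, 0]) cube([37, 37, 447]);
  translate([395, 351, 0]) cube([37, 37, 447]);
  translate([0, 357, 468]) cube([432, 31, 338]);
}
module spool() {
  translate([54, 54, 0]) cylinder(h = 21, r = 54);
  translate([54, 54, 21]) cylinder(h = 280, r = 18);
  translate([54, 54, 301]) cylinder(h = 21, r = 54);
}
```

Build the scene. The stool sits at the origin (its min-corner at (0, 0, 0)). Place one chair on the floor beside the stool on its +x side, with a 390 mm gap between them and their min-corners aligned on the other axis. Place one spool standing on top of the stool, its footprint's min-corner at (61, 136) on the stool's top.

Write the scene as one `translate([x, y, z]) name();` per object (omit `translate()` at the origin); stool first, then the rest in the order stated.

stool();
translate([726, 0, 0]) chair();
translate([61, 136, 392]) spool();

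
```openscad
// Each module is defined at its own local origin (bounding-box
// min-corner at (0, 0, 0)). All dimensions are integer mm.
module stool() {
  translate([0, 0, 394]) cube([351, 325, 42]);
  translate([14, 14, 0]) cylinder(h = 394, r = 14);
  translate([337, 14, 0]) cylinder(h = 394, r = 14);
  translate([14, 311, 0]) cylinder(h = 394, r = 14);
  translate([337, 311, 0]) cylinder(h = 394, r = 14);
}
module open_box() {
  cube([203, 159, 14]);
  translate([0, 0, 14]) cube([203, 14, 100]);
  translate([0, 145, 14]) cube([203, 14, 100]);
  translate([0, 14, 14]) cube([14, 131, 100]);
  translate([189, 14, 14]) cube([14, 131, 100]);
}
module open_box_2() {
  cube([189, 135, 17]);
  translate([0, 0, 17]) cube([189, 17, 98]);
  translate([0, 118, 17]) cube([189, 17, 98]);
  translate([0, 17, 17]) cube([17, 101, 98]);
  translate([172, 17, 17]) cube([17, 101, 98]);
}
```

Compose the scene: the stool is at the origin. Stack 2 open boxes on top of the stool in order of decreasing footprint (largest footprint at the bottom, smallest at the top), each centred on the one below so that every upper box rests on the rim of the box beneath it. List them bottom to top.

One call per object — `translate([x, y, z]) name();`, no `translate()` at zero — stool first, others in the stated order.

stool();
translate([74, 83, 436]) open_box();
translate([81, 95, 550]) open_box_2();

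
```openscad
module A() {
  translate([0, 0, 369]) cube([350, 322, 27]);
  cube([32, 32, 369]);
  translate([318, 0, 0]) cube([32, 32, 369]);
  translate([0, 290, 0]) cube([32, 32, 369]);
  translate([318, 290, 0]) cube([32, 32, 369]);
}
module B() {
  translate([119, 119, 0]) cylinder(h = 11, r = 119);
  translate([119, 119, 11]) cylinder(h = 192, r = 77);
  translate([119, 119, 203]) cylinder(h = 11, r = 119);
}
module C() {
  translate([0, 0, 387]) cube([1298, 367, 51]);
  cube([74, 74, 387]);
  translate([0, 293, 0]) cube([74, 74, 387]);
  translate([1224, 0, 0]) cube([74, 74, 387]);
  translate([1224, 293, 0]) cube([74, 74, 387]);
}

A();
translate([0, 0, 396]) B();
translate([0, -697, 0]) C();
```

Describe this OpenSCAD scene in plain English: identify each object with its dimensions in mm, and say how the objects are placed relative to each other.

A is a simple wooden stool: a rectangular seat 350 mm (x) by 322 mm (y), 27 mm thick, top face at z = 396 mm, on four square legs, each 32×32 mm in cross-section. The legs rest on z = 0, each flush with a corner of the seat.

B is a spool: two coaxial disc flanges of radius 119 mm and thickness 11 mm, joined by a core cylinder of radius 77 mm and height 192 mm. The lower flange rests on z = 0 and the three cylinders share a vertical axis.

C is a long wooden bench with a 1298 mm (x) × 367 mm (y) seat, 51 mm thick, its top surface 438 mm above the floor. Four 74 mm square legs at the seat corners, flush with the edges, run from z = 0 to the seat underside.

The spool is on top of the stool. The bench is on the floor beside the stool on its −y side.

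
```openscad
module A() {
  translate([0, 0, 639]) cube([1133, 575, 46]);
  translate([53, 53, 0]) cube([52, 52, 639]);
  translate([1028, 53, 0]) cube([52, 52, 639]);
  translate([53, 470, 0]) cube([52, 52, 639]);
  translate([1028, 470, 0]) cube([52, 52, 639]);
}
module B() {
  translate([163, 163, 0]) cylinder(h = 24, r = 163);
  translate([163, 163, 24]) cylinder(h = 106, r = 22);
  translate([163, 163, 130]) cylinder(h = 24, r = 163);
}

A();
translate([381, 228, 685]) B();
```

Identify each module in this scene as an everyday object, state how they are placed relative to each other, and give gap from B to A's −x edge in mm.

The spool's min-x is at 381; the table's min-x is 0; gap = 381 mm.

A is a table. B is a spool. The spool is on top of the table. The gap from the spool to the table's −x edge is 381 mm.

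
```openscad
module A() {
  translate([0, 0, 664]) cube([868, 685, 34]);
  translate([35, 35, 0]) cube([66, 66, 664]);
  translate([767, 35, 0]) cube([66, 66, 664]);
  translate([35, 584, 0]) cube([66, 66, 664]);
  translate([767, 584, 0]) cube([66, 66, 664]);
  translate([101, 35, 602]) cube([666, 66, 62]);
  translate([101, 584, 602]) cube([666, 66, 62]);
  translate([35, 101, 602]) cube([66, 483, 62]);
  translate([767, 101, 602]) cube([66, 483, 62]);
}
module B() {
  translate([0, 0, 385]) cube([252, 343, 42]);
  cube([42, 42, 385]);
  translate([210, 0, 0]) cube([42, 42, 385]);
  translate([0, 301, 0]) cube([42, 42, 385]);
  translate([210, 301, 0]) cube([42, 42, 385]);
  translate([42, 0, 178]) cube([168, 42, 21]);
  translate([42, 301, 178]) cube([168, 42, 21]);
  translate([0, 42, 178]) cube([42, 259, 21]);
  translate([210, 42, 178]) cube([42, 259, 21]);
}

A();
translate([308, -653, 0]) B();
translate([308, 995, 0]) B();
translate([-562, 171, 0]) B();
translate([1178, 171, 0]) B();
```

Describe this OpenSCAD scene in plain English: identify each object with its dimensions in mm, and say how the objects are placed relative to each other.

A is a table: top 868 mm (x) × 685 mm (y), 34 mm thick, upper face at z = 698 mm, on four 66×66 mm square legs, each inset 35 mm from the nearest pair of top edges, running from z = 0 to the bottom of the top. Four apron rails, 66 mm thick and 62 mm tall, run between adjacent legs with their top edges flush with the underside of the top and their outer faces flush with the legs' outer faces.

B is a four-legged stool. The seat is a 252×343×42 mm slab whose top surface is at z = 427 mm; four square legs, each 42×42 mm in cross-section, run from the floor (z = 0) to the underside of the seat, each flush with a corner of the seat. Four stretchers, 42 mm wide and 21 mm tall, connect adjacent legs with their undersides at z = 178 mm, each running between the inner faces of the legs it joins and aligned with the legs' outer faces on the other axis.

Four stools sit around the table at the −y, +y, −x, +x sides.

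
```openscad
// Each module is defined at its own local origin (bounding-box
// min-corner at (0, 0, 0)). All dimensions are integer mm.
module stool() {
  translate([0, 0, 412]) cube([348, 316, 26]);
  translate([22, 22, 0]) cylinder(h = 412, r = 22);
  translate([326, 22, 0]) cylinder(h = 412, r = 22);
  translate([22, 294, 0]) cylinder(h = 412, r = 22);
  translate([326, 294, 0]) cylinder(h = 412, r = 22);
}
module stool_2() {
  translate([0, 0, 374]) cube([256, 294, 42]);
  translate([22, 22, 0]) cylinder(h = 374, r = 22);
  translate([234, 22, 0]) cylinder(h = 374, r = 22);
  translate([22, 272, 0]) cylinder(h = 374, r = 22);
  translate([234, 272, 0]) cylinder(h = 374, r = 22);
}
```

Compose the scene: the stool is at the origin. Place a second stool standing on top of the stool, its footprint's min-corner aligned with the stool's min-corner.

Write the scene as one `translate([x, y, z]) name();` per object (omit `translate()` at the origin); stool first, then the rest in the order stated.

stool();
translate([0, 0, 438]) stool_2();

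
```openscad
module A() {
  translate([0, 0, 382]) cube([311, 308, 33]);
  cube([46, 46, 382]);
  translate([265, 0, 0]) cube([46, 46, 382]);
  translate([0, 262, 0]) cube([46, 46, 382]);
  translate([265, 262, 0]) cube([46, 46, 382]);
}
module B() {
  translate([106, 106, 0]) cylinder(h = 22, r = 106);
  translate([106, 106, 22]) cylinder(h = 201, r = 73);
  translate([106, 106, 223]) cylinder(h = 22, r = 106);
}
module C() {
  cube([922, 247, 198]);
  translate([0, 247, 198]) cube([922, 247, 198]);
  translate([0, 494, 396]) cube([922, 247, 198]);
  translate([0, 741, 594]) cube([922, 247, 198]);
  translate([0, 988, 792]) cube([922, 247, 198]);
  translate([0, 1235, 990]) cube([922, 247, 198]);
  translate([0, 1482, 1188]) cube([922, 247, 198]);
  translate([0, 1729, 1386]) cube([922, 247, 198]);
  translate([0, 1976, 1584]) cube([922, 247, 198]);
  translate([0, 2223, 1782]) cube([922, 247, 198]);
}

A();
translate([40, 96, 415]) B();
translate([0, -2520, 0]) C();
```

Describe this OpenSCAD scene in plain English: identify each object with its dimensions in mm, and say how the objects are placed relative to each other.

A is a simple wooden stool: a rectangular seat 311 mm (x) by 308 mm (y), 33 mm thick, top face at z = 415 mm, on four square legs, each 46×46 mm in cross-section. The legs rest on z = 0, each flush with a corner of the seat.

B is a spool: two coaxial disc flanges of radius 106 mm and thickness 22 mm, joined by a core cylinder of radius 73 mm and height 201 mm. The lower flange rests on z = 0 and the three cylinders share a vertical axis.

C is a run of 10 identical solid stair steps. Each tread is 922×247 mm and each step block is 198 mm high. Step 1 rests on the floor; step k is offset from step 1 by (k−1)×247 mm in y and (k−1)×198 mm in z.

The spool is on top of the stool. The staircase is on the floor beside the stool on its −y side.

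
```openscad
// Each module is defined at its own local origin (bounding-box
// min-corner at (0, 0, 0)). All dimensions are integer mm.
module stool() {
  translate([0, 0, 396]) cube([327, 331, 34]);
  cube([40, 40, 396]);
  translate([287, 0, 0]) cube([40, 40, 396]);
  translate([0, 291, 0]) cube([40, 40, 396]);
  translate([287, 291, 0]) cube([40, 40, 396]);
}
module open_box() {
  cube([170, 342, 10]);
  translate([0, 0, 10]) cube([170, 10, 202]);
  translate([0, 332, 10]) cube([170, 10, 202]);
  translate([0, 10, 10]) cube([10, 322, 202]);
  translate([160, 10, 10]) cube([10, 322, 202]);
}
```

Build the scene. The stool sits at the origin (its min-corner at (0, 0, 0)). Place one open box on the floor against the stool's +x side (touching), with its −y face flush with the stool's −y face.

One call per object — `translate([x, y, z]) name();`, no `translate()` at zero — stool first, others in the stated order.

stool();
translate([327, 0, 0]) open_box();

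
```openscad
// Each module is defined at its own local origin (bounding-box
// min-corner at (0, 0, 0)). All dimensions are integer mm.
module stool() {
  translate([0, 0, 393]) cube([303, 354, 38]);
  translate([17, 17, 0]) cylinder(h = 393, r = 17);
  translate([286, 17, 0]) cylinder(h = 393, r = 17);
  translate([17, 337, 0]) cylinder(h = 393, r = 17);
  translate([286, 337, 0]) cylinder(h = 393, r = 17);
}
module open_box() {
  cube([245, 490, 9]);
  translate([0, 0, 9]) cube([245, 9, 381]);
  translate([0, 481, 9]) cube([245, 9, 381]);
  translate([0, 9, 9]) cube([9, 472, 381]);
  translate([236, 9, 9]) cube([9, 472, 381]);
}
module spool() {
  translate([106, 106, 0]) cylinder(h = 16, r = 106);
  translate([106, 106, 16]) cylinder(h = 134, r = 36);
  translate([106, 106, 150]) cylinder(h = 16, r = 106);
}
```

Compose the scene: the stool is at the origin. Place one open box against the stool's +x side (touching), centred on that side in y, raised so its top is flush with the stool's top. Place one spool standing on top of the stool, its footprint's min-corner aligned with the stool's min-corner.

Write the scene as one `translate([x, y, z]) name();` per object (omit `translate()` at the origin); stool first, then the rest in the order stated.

stool();
translate([303, -68, 41]) open_box();
translate([0, 0, 431]) spool();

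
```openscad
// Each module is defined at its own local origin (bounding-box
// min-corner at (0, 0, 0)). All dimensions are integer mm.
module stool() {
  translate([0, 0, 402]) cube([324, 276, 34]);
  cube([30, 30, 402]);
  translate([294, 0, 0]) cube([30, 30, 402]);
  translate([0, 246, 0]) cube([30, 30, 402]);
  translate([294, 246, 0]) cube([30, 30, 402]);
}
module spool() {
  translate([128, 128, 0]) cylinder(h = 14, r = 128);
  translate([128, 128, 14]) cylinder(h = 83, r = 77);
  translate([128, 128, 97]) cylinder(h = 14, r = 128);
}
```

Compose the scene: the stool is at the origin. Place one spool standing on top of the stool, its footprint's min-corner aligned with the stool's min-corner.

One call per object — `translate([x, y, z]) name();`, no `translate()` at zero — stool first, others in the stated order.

stool();
translate([0, 0, 436]) spool();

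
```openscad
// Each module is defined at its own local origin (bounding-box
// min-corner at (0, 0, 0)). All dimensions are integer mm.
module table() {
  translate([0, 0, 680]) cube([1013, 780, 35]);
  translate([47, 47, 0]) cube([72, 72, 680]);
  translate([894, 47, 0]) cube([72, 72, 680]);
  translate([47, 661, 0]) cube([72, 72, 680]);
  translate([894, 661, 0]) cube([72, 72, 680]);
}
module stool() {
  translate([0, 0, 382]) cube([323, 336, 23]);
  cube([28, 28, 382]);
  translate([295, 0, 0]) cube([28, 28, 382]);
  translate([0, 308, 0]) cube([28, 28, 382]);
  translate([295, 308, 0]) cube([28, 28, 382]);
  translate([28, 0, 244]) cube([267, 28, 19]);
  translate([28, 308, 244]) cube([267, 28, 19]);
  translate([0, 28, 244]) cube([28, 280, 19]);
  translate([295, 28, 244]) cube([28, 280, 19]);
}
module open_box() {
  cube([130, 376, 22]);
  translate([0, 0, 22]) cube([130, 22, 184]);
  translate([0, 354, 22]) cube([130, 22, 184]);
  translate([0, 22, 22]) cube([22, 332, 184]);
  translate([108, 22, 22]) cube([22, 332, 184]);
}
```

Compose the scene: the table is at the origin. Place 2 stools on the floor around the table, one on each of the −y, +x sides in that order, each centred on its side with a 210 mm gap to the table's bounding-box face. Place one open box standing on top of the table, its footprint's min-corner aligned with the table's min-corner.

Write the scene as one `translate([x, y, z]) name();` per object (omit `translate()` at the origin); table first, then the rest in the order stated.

table();
translate([345, -546, 0]) stool();
translate([1223, 222, 0]) stool();
translate([0, 0, 715]) open_box();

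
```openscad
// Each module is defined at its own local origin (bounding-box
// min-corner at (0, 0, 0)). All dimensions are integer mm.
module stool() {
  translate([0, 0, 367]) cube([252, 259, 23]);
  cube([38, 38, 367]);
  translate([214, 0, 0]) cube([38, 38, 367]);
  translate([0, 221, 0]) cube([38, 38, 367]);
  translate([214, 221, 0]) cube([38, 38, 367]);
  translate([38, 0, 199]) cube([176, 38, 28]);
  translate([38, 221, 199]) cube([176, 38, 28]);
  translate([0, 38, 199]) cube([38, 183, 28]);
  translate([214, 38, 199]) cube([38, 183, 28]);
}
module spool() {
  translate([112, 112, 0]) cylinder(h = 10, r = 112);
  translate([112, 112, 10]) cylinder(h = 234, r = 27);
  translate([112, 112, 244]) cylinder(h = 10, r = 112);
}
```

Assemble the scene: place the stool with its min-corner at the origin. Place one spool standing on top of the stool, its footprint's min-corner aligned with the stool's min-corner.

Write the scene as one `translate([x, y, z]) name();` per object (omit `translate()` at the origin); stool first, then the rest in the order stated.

stool();
translate([0, 0, 390]) spool();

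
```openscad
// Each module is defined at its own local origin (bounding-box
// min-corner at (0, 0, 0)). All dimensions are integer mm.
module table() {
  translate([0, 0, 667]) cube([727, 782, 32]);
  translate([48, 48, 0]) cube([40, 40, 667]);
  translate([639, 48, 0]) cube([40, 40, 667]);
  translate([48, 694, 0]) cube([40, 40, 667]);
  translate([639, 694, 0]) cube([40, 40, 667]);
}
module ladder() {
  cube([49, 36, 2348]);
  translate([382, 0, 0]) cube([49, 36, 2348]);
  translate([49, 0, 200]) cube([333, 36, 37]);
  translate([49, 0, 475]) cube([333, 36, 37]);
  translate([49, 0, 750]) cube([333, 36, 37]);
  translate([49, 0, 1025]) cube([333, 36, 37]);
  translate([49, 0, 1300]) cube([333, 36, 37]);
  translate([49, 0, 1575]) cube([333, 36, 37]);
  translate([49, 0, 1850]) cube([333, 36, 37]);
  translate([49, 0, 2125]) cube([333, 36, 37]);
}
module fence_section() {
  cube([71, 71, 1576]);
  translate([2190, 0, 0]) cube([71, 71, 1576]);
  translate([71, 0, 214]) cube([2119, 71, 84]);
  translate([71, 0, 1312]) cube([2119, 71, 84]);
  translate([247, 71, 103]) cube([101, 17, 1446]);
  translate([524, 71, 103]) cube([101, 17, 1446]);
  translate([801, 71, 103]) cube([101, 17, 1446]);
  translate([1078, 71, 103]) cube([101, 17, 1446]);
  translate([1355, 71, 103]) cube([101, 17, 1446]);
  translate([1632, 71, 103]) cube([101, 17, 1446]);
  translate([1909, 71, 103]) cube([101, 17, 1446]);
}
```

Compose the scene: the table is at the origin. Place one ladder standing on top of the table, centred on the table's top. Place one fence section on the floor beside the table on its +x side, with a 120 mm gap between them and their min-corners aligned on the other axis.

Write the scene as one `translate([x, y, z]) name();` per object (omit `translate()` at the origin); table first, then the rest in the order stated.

table();
translate([148, 373, 699]) ladder();
translate([847, 0, 0]) fence_section();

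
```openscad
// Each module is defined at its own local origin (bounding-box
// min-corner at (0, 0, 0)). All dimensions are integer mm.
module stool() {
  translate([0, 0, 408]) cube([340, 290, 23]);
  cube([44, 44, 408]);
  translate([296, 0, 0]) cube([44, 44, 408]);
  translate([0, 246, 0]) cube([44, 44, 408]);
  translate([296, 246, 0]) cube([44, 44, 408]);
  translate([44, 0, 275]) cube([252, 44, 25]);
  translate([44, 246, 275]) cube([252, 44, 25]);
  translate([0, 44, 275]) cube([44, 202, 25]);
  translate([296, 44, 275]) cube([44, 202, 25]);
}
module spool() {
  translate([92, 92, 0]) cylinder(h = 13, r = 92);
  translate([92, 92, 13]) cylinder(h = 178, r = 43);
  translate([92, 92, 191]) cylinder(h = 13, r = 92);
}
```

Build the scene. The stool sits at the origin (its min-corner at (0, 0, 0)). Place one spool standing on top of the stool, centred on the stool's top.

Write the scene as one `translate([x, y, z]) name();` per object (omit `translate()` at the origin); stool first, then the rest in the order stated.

stool();
translate([78, 53, 431]) spool();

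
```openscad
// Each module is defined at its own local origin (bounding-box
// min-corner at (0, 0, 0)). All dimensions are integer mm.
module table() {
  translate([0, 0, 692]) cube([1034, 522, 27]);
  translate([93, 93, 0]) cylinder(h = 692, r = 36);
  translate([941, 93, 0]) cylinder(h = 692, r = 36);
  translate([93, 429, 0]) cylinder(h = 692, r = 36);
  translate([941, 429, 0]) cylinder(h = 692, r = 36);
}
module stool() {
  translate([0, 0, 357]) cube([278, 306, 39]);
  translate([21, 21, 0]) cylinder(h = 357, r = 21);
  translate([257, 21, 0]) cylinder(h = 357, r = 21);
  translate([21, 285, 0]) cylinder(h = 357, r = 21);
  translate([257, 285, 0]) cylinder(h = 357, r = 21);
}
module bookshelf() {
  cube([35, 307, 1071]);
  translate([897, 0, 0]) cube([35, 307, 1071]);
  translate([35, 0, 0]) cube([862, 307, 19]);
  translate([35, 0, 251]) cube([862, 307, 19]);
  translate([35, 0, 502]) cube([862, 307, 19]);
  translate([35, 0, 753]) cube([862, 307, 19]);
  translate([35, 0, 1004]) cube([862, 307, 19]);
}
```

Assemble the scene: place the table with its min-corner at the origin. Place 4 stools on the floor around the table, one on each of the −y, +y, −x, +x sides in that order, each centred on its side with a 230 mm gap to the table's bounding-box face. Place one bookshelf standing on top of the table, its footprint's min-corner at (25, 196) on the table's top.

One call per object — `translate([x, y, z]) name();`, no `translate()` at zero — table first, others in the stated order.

table();
translate([378, -536, 0]) stool();
translate([378, 752, 0]) stool();
translate([-508, 108, 0]) stool();
translate([1264, 108, 0]) stool();
translate([25, 196, 719]) bookshelf();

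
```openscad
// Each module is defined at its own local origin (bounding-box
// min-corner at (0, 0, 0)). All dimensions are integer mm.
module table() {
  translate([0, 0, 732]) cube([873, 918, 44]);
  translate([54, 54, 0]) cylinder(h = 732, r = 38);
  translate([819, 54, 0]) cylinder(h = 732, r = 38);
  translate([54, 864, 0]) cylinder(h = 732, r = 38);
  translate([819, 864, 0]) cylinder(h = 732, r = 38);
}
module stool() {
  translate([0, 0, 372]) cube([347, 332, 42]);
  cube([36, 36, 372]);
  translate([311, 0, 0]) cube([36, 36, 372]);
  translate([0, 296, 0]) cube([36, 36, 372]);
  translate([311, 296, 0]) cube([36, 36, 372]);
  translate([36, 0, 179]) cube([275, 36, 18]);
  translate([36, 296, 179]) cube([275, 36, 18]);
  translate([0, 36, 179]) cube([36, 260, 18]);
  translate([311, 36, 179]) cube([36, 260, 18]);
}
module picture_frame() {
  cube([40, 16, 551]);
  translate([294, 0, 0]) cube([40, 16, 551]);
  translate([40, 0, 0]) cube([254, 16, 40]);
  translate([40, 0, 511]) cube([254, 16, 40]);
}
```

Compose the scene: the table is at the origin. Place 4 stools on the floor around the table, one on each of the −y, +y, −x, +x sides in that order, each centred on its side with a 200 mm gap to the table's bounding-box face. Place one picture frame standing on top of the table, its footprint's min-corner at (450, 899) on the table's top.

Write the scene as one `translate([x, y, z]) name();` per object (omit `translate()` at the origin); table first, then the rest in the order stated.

table();
translate([263, -532, 0]) stool();
translate([263, 1118, 0]) stool();
translate([-547, 293, 0]) stool();
translate([1073, 293, 0]) stool();
translate([450, 899, 776]) picture_frame();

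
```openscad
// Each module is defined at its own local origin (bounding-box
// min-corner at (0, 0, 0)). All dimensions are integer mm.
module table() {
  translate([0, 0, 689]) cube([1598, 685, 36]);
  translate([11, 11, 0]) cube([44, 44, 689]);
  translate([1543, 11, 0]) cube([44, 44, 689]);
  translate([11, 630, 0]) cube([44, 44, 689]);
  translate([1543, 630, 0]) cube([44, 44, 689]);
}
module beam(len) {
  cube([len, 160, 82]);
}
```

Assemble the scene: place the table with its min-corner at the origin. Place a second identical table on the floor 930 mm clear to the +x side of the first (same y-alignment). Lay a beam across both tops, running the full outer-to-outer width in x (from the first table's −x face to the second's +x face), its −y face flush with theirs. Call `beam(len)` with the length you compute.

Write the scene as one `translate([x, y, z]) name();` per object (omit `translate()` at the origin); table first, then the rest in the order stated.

table();
translate([2528, 0, 0]) table();
translate([0, 0, 725]) beam(4126);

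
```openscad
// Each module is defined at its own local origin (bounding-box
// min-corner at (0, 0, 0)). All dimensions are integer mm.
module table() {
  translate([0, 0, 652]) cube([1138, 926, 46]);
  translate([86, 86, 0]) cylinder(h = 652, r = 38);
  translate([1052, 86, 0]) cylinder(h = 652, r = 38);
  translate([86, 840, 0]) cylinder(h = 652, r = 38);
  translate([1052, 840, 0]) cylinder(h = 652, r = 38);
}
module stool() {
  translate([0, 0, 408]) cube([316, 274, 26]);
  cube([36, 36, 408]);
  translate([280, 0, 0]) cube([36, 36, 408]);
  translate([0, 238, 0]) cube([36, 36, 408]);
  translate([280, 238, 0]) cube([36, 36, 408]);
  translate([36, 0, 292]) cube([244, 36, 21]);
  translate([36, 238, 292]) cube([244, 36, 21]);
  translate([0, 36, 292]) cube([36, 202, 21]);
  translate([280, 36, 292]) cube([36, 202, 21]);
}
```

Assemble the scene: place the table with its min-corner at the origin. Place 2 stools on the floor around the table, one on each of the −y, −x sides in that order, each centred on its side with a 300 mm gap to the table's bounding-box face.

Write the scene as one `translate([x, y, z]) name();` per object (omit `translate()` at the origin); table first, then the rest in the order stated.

table();
translate([411, -574, 0]) stool();
translate([-616, 326, 0]) stool();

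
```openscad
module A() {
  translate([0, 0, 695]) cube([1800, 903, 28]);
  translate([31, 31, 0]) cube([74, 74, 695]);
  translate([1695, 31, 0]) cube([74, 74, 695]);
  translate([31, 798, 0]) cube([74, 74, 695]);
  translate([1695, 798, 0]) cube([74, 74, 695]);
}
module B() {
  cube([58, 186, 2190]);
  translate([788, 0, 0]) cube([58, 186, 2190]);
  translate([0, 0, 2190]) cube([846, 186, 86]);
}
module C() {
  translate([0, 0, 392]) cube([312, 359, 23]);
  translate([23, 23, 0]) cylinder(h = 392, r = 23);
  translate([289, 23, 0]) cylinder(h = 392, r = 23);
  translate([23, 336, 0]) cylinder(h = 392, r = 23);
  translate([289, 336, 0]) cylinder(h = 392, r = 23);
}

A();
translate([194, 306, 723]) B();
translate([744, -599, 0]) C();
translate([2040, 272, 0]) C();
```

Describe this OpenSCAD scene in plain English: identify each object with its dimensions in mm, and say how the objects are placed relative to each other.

A is a rectangular dining table. The top is 1800×903×28 mm with its upper surface at z = 723 mm. It stands on four 74×74 mm square legs, each inset 31 mm from the nearest pair of top edges, running from the floor to the underside of the top.

B is a door frame. The clear opening is 730 mm wide and 2190 mm high. Two 58 mm wide jambs, 186 mm deep, stand either side of the opening from the floor to the top of the opening. A 86 mm thick head sits across the top of both jambs, spanning the full outside width of the frame.

C is a simple wooden stool: a rectangular seat 312 mm (x) by 359 mm (y), 23 mm thick, top face at z = 415 mm, on four round legs, each 46 mm in diameter. The legs rest on z = 0, each leg's axis is inset half a diameter from the nearest pair of seat edges (so the leg's bounding box is flush with the corner).

The door frame is on top of the table. Two stools sit around the table at the −y, +x sides.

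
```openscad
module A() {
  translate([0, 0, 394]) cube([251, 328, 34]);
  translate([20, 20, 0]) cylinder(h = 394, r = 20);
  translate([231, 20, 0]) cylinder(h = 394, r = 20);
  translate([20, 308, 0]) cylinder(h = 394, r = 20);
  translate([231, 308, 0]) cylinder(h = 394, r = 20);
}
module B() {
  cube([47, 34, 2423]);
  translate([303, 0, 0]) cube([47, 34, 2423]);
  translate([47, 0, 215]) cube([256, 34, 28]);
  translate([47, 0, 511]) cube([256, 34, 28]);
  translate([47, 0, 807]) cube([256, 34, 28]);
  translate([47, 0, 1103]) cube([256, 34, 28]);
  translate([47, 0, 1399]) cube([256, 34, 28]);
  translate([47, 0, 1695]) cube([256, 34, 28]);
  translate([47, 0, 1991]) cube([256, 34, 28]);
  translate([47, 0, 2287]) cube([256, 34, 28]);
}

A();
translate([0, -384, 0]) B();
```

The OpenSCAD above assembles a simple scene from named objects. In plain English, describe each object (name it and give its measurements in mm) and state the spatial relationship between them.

A is a four-legged stool. The seat is 251×328 mm, 34 mm thick, top at z = 428 mm. It stands on four round legs, each 40 mm in diameter, from z = 0 to the seat underside, each leg's axis is inset half a diameter from the nearest pair of seat edges (so the leg's bounding box is flush with the corner).

B is a straight ladder. Two 47×34 mm vertical rails, 2423 mm tall, stand 350 mm apart (outside-to-outside) with their front faces coplanar on the −y side. 8 rungs, each 34 mm deep and 28 mm tall, span between the inner faces of the rails, front faces flush with the rails. The lowest rung's underside is at z = 215 mm and rungs are spaced 296 mm apart (underside to underside).

The ladder is on the floor beside the stool on its −y side.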